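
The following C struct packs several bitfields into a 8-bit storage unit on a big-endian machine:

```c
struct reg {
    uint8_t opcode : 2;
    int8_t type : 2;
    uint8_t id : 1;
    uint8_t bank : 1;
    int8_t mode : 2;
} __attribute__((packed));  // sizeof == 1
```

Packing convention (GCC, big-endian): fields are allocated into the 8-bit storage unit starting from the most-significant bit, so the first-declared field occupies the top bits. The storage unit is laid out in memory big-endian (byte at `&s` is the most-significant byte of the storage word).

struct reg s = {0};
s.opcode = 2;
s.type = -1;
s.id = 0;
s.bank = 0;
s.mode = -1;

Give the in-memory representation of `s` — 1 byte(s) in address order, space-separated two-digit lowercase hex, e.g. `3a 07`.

opcode:2 = 2 → 0x2 << 6 → word 0x80
type:2 = -1 → 0x3 << 4 → word 0xb0
id:1 = 0 → 0x0 << 3 → word 0xb0
bank:1 = 0 → 0x0 << 2 → word 0xb0
mode:2 = -1 → 0x3 << 0 → word 0xb3
word = 0xb3 → big-endian bytes:
  [0]=0xb3

b3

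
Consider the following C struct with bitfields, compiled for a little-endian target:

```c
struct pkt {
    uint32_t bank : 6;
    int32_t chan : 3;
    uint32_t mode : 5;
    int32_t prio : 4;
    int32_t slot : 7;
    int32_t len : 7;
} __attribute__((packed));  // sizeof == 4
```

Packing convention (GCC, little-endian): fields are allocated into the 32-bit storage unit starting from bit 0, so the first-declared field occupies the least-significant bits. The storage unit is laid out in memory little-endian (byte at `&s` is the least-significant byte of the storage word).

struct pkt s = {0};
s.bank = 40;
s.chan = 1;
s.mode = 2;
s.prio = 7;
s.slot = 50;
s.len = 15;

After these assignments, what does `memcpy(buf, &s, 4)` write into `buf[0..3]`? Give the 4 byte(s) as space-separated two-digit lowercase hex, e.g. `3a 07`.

68 c4 c9 1e

[0+:6] bank=40 & 0x3f = 0x28; word=0x00000028
[6+:3] chan=1 & 0x7 = 0x1; word=0x00000068
[9+:5] mode=2 & 0x1f = 0x2; word=0x00000468
[14+:4] prio=7 & 0xf = 0x7; word=0x0001c468
[18+:7] slot=50 & 0x7f = 0x32; word=0x00c9c468
[25+:7] len=15 & 0x7f = 0xf; word=0x1ec9c468
word = 0x1ec9c468 → little-endian bytes:
  [0]=0x68  [1]=0xc4  [2]=0xc9  [3]=0x1e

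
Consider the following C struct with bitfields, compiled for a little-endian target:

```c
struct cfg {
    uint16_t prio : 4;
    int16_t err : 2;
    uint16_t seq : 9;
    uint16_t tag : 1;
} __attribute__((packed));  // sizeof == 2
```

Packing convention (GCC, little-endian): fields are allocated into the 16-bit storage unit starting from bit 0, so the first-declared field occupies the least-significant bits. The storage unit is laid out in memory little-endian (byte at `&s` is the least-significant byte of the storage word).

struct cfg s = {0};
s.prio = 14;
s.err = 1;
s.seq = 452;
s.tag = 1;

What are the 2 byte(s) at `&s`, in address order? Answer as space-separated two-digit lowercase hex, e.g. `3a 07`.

1e f1

prio:4 = 14 → 0xe << 0 → word 0x000e
err:2 = 1 → 0x1 << 4 → word 0x001e
seq:9 = 452 → 0x1c4 << 6 → word 0x711e
tag:1 = 1 → 0x1 << 15 → word 0xf11e
word = 0xf11e → little-endian bytes:
  [0]=0x1e  [1]=0xf1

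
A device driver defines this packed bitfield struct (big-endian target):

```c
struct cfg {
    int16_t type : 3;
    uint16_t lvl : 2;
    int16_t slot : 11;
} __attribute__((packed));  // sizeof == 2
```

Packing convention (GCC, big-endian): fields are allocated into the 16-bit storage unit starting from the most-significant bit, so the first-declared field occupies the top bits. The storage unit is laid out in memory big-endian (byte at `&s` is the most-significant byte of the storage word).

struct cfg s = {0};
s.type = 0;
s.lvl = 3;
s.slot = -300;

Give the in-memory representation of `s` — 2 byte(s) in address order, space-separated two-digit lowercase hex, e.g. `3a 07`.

1e d4

type:3 = 0 → 0x0 << 13 → word 0x0000
lvl:2 = 3 → 0x3 << 11 → word 0x1800
slot:11 = -300 → 0x6d4 << 0 → word 0x1ed4
word = 0x1ed4 → big-endian bytes:
  [0]=0x1e  [1]=0xd4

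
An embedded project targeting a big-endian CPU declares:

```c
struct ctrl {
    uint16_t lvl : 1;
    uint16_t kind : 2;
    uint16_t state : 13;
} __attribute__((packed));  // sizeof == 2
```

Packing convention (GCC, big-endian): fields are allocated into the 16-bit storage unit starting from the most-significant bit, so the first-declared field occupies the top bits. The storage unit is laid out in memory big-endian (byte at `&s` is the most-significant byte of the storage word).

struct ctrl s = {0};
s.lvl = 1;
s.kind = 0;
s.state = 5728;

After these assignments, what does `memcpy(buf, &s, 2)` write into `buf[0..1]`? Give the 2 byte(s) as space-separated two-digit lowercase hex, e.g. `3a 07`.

lvl (1b) val=1 bits=0x1 at bit 15: 0x8000
kind (2b) val=0 bits=0x0 at bit 13: 0x8000
state (13b) val=5728 bits=0x1660 at bit 0: 0x9660
word = 0x9660 → big-endian bytes:
  [0]=0x96  [1]=0x60

96 60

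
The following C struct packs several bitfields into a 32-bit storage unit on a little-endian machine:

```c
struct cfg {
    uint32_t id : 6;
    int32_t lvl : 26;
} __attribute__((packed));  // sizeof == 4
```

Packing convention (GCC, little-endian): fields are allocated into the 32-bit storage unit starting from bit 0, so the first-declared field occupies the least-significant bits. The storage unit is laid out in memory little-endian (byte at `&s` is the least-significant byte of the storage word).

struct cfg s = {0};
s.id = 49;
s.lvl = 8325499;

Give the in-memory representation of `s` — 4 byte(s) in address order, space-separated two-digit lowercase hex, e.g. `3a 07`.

f1 5e c2 1f

[0+:6] id=49 & 0x3f = 0x31; word=0x00000031
[6+:26] lvl=8325499 & 0x3ffffff = 0x7f097b; word=0x1fc25ef1
word = 0x1fc25ef1 → little-endian bytes:
  [0]=0xf1  [1]=0x5e  [2]=0xc2  [3]=0x1f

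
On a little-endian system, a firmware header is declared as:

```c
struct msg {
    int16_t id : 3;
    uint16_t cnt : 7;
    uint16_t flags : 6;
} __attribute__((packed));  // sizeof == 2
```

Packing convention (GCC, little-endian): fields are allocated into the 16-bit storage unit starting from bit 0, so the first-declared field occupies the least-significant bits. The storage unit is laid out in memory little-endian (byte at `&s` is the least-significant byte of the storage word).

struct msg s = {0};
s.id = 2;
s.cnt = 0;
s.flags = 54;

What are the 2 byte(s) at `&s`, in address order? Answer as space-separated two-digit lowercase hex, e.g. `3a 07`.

id:3 = 2 → 0x2 << 0 → word 0x0002
cnt:7 = 0 → 0x0 << 3 → word 0x0002
flags:6 = 54 → 0x36 << 10 → word 0xd802
word = 0xd802 → little-endian bytes:
  [0]=0x02  [1]=0xd8

02 d8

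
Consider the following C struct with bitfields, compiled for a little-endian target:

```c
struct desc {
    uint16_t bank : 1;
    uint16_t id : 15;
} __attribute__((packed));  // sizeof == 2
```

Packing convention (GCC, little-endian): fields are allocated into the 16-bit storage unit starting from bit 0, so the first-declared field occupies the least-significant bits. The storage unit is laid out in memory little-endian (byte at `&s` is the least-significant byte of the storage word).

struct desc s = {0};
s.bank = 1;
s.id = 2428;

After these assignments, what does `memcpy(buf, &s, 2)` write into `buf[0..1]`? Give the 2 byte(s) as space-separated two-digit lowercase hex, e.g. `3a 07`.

bank (1b) val=1 bits=0x1 at bit 0: 0x0001
id (15b) val=2428 bits=0x97c at bit 1: 0x12f9
word = 0x12f9 → little-endian bytes:
  [0]=0xf9  [1]=0x12

f9 12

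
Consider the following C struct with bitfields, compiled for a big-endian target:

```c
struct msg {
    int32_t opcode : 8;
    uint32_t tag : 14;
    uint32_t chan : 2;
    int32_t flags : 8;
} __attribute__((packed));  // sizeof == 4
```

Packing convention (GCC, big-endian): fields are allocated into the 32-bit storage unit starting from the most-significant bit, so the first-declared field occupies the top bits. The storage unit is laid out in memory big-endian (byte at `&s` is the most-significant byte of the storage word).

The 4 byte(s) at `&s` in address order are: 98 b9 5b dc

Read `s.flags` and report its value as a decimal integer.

-36

[0]=0x98 [1]=0xb9 [2]=0x5b [3]=0xdc (big-endian) → word 0x98b95bdc
opcode [24+:8] = (word>>24) & 0xff = 152
tag [10+:14] = (word>>10) & 0x3fff = 11862
chan [8+:2] = (word>>8) & 0x3 = 3
flags [0+:8] = (word>>0) & 0xff = 220  ←
flags signed 8b, MSB=1: 220 - 256 = -36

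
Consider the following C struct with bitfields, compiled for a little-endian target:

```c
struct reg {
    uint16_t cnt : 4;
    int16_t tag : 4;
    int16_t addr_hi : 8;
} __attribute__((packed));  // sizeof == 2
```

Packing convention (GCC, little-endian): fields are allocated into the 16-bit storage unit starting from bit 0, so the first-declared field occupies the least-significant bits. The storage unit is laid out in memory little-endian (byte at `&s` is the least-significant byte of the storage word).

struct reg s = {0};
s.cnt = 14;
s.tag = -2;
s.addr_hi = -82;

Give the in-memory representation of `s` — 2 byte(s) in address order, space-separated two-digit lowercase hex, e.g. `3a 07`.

ee ae

[0+:4] cnt=14 & 0xf = 0xe; word=0x000e
[4+:4] tag=-2 & 0xf = 0xe; word=0x00ee
[8+:8] addr_hi=-82 & 0xff = 0xae; word=0xaeee
word = 0xaeee → little-endian bytes:
  [0]=0xee  [1]=0xae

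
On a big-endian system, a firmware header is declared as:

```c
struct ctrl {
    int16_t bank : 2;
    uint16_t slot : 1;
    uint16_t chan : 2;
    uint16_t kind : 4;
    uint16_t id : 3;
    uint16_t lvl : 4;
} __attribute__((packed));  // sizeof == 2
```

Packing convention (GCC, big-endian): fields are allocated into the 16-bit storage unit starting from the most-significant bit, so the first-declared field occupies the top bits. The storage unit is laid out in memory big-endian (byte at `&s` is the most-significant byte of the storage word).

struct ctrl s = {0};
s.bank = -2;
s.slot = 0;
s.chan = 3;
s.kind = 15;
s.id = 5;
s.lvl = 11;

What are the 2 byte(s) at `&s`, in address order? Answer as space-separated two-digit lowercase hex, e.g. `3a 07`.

bank:2 = -2 → 0x2 << 14 → word 0x8000
slot:1 = 0 → 0x0 << 13 → word 0x8000
chan:2 = 3 → 0x3 << 11 → word 0x9800
kind:4 = 15 → 0xf << 7 → word 0x9f80
id:3 = 5 → 0x5 << 4 → word 0x9fd0
lvl:4 = 11 → 0xb << 0 → word 0x9fdb
word = 0x9fdb → big-endian bytes:
  [0]=0x9f  [1]=0xdb

9f db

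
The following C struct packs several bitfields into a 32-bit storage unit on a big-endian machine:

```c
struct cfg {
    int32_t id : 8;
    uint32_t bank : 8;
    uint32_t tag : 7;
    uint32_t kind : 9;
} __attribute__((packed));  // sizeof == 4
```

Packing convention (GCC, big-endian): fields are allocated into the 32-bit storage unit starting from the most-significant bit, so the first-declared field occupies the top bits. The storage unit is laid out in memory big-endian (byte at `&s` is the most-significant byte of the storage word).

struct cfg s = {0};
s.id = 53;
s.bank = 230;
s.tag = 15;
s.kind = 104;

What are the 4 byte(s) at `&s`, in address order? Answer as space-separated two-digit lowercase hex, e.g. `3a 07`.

35 e6 1e 68

[24+:8] id=53 & 0xff = 0x35; word=0x35000000
[16+:8] bank=230 & 0xff = 0xe6; word=0x35e60000
[9+:7] tag=15 & 0x7f = 0xf; word=0x35e61e00
[0+:9] kind=104 & 0x1ff = 0x68; word=0x35e61e68
word = 0x35e61e68 → big-endian bytes:
  [0]=0x35  [1]=0xe6  [2]=0x1e  [3]=0x68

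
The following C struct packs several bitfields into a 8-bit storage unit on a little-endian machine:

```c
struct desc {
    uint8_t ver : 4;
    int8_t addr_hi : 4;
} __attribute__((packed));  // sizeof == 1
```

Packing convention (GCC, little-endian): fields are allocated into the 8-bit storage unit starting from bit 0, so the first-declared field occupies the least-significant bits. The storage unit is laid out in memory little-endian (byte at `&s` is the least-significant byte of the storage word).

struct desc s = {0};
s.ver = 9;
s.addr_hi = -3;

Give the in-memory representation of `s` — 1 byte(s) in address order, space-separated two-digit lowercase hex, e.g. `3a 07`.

[0+:4] ver=9 & 0xf = 0x9; word=0x09
[4+:4] addr_hi=-3 & 0xf = 0xd; word=0xd9
word = 0xd9 → little-endian bytes:
  [0]=0xd9

d9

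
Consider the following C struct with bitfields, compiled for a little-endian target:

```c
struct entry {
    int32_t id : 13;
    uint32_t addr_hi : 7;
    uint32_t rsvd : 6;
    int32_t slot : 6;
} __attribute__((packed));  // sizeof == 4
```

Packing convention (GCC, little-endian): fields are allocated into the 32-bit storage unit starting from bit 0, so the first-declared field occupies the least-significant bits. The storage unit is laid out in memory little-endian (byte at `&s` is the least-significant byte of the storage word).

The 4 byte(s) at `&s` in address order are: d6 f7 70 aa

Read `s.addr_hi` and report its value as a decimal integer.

[0]=0xd6 [1]=0xf7 [2]=0x70 [3]=0xaa (little-endian) → word 0xaa70f7d6
id [0+:13] = (word>>0) & 0x1fff = 6102
addr_hi [13+:7] = (word>>13) & 0x7f = 7  ←
rsvd [20+:6] = (word>>20) & 0x3f = 39
slot [26+:6] = (word>>26) & 0x3f = 42

7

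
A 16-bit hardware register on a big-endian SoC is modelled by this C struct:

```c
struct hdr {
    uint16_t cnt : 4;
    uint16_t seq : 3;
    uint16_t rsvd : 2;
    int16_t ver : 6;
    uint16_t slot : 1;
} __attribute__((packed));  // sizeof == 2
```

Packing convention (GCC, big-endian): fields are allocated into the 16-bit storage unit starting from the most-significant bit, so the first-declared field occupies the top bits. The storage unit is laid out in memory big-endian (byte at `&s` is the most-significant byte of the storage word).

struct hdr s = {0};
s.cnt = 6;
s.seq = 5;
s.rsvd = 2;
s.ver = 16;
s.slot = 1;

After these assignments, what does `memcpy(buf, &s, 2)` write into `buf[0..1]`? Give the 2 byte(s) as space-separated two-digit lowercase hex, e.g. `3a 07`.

6b 21

cnt:4 = 6 → 0x6 << 12 → word 0x6000
seq:3 = 5 → 0x5 << 9 → word 0x6a00
rsvd:2 = 2 → 0x2 << 7 → word 0x6b00
ver:6 = 16 → 0x10 << 1 → word 0x6b20
slot:1 = 1 → 0x1 << 0 → word 0x6b21
word = 0x6b21 → big-endian bytes:
  [0]=0x6b  [1]=0x21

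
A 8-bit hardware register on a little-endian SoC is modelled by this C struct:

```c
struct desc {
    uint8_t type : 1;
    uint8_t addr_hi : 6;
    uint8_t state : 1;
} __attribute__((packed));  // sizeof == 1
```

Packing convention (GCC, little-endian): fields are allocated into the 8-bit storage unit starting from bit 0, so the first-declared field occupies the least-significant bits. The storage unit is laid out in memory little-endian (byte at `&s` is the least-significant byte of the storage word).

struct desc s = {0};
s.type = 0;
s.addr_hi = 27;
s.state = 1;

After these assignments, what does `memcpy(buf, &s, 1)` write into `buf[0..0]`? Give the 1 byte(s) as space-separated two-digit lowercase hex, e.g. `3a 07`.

[0+:1] type=0 & 0x1 = 0x0; word=0x00
[1+:6] addr_hi=27 & 0x3f = 0x1b; word=0x36
[7+:1] state=1 & 0x1 = 0x1; word=0xb6
word = 0xb6 → little-endian bytes:
  [0]=0xb6

b6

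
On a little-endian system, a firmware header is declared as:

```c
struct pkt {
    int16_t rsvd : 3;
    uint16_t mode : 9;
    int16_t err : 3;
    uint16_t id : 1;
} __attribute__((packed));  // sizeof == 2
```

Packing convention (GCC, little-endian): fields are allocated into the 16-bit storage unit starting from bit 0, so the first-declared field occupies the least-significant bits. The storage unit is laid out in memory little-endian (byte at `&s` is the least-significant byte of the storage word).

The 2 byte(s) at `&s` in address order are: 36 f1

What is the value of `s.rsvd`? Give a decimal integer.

-2

[0]=0x36 [1]=0xf1 (little-endian) → word 0xf136
rsvd [0+:3] = (word>>0) & 0x7 = 6  ←
mode [3+:9] = (word>>3) & 0x1ff = 38
err [12+:3] = (word>>12) & 0x7 = 7
id [15+:1] = (word>>15) & 0x1 = 1
rsvd signed 3b, MSB=1: 6 - 8 = -2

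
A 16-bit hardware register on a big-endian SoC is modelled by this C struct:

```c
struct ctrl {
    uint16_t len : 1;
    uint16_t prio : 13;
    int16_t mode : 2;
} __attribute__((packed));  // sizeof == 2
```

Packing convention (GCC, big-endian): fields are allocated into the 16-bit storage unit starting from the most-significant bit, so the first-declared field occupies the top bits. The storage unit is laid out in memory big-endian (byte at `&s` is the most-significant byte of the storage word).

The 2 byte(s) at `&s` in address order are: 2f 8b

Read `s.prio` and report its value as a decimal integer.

[0]=0x2f [1]=0x8b (big-endian) → word 0x2f8b
len:1 @ bit 15 → (0x2f8b>>15)&0x1 = 0x0
prio:13 @ bit 2 → (0x2f8b>>2)&0x1fff = 0xbe2  ←
mode:2 @ bit 0 → (0x2f8b>>0)&0x3 = 0x3

3042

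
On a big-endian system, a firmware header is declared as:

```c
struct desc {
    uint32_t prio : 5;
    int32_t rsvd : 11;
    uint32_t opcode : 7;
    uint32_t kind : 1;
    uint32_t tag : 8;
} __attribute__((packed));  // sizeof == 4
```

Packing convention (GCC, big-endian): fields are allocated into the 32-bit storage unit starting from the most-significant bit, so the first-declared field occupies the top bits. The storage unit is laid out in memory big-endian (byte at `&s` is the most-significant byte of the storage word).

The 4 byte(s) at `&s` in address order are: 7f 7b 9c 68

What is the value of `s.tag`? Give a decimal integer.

104

[0]=0x7f [1]=0x7b [2]=0x9c [3]=0x68 (big-endian) → word 0x7f7b9c68
prio:5 @ bit 27 → (0x7f7b9c68>>27)&0x1f = 0xf
rsvd:11 @ bit 16 → (0x7f7b9c68>>16)&0x7ff = 0x77b
opcode:7 @ bit 9 → (0x7f7b9c68>>9)&0x7f = 0x4e
kind:1 @ bit 8 → (0x7f7b9c68>>8)&0x1 = 0x0
tag:8 @ bit 0 → (0x7f7b9c68>>0)&0xff = 0x68  ←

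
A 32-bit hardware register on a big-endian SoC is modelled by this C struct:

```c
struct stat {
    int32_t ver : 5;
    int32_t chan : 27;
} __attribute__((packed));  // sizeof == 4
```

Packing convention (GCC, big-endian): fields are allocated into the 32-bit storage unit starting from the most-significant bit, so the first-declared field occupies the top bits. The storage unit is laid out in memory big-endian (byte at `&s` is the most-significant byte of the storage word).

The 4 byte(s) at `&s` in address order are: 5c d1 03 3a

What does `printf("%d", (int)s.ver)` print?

11

[0]=0x5c [1]=0xd1 [2]=0x03 [3]=0x3a (big-endian) → word 0x5cd1033a
ver [27+:5] = (word>>27) & 0x1f = 11  ←
chan [0+:27] = (word>>0) & 0x7ffffff = 80806714
ver signed 5b, MSB=0: value = 11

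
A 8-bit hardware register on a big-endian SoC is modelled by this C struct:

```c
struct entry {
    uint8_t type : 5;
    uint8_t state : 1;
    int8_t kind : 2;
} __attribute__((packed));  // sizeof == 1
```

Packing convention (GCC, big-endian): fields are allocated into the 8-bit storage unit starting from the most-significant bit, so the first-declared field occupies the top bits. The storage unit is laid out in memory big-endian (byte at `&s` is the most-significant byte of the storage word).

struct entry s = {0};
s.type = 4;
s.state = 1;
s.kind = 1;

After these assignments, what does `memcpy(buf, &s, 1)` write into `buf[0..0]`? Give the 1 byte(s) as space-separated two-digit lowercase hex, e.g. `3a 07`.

type (5b) val=4 bits=0x4 at bit 3: 0x20
state (1b) val=1 bits=0x1 at bit 2: 0x24
kind (2b) val=1 bits=0x1 at bit 0: 0x25
word = 0x25 → big-endian bytes:
  [0]=0x25

25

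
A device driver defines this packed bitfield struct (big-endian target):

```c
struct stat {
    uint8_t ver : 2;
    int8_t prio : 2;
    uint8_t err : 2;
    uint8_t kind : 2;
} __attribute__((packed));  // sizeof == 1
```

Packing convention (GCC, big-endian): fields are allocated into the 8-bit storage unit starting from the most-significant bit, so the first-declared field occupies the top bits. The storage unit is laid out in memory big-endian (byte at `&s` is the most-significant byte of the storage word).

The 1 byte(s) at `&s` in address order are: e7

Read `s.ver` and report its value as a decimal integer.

3

[0]=0xe7 (big-endian) → word 0xe7
ver [6+:2] = (word>>6) & 0x3 = 3  ←
prio [4+:2] = (word>>4) & 0x3 = 2
err [2+:2] = (word>>2) & 0x3 = 1
kind [0+:2] = (word>>0) & 0x3 = 3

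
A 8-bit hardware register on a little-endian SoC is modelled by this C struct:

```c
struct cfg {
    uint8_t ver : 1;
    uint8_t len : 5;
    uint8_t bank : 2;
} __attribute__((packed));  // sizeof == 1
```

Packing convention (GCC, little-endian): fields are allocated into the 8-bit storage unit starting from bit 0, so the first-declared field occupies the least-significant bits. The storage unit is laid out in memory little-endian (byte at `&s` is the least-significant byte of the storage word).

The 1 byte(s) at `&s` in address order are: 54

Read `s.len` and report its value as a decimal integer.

10

[0]=0x54 (little-endian) → word 0x54
ver [0+:1] = (word>>0) & 0x1 = 0
len [1+:5] = (word>>1) & 0x1f = 10  ←
bank [6+:2] = (word>>6) & 0x3 = 1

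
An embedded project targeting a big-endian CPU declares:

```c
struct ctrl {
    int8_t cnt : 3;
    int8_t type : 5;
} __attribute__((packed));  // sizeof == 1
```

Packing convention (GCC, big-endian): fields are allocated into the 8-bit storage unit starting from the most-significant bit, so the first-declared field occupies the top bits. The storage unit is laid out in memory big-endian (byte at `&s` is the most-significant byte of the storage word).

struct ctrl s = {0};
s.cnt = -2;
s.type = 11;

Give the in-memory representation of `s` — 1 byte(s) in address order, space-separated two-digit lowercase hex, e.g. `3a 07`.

cnt (3b) val=-2 bits=0x6 at bit 5: 0xc0
type (5b) val=11 bits=0xb at bit 0: 0xcb
word = 0xcb → big-endian bytes:
  [0]=0xcb

cb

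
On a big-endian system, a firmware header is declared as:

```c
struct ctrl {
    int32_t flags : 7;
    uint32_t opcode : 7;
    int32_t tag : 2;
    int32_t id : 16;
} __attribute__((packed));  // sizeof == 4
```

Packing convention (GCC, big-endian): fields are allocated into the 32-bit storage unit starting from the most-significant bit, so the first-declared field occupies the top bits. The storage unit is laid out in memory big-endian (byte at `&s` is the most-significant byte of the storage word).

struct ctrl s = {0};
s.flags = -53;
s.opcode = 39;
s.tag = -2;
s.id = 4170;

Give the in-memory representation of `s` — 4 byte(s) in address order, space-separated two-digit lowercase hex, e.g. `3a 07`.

96 9e 10 4a

[25+:7] flags=-53 & 0x7f = 0x4b; word=0x96000000
[18+:7] opcode=39 & 0x7f = 0x27; word=0x969c0000
[16+:2] tag=-2 & 0x3 = 0x2; word=0x969e0000
[0+:16] id=4170 & 0xffff = 0x104a; word=0x969e104a
word = 0x969e104a → big-endian bytes:
  [0]=0x96  [1]=0x9e  [2]=0x10  [3]=0x4a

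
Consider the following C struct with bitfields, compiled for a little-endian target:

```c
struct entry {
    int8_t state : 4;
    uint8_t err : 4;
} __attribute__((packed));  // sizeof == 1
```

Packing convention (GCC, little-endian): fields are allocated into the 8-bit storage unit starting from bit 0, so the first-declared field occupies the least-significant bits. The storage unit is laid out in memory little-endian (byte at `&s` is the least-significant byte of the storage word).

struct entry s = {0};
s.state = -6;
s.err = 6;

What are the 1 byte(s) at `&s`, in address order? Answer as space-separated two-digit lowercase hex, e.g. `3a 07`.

state:4 = -6 → 0xa << 0 → word 0x0a
err:4 = 6 → 0x6 << 4 → word 0x6a
word = 0x6a → little-endian bytes:
  [0]=0x6a

6a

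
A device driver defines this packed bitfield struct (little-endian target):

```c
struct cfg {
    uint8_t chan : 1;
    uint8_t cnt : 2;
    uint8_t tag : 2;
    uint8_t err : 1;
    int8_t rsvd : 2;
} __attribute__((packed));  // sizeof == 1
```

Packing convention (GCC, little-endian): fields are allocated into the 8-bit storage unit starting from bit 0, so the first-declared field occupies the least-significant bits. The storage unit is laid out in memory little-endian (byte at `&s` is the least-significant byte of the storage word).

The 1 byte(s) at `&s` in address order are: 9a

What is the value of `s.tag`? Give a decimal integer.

[0]=0x9a (little-endian) → word 0x9a
chan [0+:1] = (word>>0) & 0x1 = 0
cnt [1+:2] = (word>>1) & 0x3 = 1
tag [3+:2] = (word>>3) & 0x3 = 3  ←
err [5+:1] = (word>>5) & 0x1 = 0
rsvd [6+:2] = (word>>6) & 0x3 = 2

3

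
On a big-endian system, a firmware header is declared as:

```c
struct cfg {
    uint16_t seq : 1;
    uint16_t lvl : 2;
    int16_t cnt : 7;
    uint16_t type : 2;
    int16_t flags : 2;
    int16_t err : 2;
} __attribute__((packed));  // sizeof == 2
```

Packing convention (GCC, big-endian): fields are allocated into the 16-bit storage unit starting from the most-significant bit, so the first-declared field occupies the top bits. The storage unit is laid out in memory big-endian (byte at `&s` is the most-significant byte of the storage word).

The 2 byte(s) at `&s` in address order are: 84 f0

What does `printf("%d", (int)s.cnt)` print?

19

[0]=0x84 [1]=0xf0 (big-endian) → word 0x84f0
seq [15+:1] = (word>>15) & 0x1 = 1
lvl [13+:2] = (word>>13) & 0x3 = 0
cnt [6+:7] = (word>>6) & 0x7f = 19  ←
type [4+:2] = (word>>4) & 0x3 = 3
flags [2+:2] = (word>>2) & 0x3 = 0
err [0+:2] = (word>>0) & 0x3 = 0
cnt signed 7b, MSB=0: value = 19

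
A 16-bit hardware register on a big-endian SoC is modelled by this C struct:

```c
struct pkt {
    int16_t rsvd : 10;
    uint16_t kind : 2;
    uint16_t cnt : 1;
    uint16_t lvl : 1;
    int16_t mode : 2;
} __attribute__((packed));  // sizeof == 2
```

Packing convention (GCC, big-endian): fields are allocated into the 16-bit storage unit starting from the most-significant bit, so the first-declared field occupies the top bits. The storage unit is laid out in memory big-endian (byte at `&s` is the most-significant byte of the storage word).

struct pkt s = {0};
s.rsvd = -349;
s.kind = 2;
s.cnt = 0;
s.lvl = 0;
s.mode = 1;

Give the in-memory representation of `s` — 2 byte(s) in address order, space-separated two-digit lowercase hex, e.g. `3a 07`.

a8 e1

[6+:10] rsvd=-349 & 0x3ff = 0x2a3; word=0xa8c0
[4+:2] kind=2 & 0x3 = 0x2; word=0xa8e0
[3+:1] cnt=0 & 0x1 = 0x0; word=0xa8e0
[2+:1] lvl=0 & 0x1 = 0x0; word=0xa8e0
[0+:2] mode=1 & 0x3 = 0x1; word=0xa8e1
word = 0xa8e1 → big-endian bytes:
  [0]=0xa8  [1]=0xe1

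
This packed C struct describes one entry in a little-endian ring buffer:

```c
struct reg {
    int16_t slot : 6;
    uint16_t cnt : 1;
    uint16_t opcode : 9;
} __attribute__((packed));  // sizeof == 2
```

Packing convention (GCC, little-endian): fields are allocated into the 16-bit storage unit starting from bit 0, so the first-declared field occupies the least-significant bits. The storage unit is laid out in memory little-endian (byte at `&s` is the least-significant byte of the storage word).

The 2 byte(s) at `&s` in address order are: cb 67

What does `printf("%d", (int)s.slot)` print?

[0]=0xcb [1]=0x67 (little-endian) → word 0x67cb
slot [0+:6] = (word>>0) & 0x3f = 11  ←
cnt [6+:1] = (word>>6) & 0x1 = 1
opcode [7+:9] = (word>>7) & 0x1ff = 207
slot signed 6b, MSB=0: value = 11

11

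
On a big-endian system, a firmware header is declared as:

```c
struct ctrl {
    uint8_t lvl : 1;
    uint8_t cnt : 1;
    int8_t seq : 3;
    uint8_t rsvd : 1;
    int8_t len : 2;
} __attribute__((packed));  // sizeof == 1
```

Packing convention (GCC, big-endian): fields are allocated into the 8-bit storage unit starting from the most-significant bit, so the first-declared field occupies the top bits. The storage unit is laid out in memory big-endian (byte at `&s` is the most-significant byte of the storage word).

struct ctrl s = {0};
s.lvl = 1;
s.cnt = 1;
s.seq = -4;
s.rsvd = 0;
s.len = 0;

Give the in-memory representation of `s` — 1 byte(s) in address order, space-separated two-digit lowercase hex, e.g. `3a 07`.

lvl (1b) val=1 bits=0x1 at bit 7: 0x80
cnt (1b) val=1 bits=0x1 at bit 6: 0xc0
seq (3b) val=-4 bits=0x4 at bit 3: 0xe0
rsvd (1b) val=0 bits=0x0 at bit 2: 0xe0
len (2b) val=0 bits=0x0 at bit 0: 0xe0
word = 0xe0 → big-endian bytes:
  [0]=0xe0

e0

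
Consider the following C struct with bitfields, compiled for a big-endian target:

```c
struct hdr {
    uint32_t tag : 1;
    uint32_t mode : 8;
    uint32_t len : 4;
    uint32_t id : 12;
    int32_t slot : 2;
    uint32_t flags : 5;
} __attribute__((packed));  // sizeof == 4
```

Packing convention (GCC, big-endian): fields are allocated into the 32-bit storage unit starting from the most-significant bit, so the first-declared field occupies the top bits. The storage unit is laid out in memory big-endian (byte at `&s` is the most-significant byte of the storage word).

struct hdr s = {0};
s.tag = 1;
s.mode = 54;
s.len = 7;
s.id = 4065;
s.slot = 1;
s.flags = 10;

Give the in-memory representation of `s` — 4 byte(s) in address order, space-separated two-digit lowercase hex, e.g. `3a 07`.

tag:1 = 1 → 0x1 << 31 → word 0x80000000
mode:8 = 54 → 0x36 << 23 → word 0x9b000000
len:4 = 7 → 0x7 << 19 → word 0x9b380000
id:12 = 4065 → 0xfe1 << 7 → word 0x9b3ff080
slot:2 = 1 → 0x1 << 5 → word 0x9b3ff0a0
flags:5 = 10 → 0xa << 0 → word 0x9b3ff0aa
word = 0x9b3ff0aa → big-endian bytes:
  [0]=0x9b  [1]=0x3f  [2]=0xf0  [3]=0xaa

9b 3f f0 aa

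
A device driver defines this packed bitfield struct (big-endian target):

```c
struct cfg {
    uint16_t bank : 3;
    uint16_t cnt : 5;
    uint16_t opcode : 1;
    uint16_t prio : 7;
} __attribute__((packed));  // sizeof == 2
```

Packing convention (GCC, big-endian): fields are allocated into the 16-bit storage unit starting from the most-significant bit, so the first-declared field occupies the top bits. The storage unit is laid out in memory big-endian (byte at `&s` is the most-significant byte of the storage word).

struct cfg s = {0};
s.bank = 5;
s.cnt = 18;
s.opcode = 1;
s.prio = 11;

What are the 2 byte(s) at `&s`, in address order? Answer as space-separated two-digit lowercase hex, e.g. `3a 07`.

bank:3 = 5 → 0x5 << 13 → word 0xa000
cnt:5 = 18 → 0x12 << 8 → word 0xb200
opcode:1 = 1 → 0x1 << 7 → word 0xb280
prio:7 = 11 → 0xb << 0 → word 0xb28b
word = 0xb28b → big-endian bytes:
  [0]=0xb2  [1]=0x8b

b2 8b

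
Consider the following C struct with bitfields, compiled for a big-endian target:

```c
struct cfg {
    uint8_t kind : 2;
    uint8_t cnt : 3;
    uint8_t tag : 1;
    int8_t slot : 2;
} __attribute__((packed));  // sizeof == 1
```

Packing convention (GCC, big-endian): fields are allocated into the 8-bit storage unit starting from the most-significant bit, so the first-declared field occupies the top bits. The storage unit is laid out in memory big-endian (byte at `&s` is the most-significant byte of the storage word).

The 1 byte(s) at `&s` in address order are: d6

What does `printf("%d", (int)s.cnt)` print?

[0]=0xd6 (big-endian) → word 0xd6
kind [6+:2] = (word>>6) & 0x3 = 3
cnt [3+:3] = (word>>3) & 0x7 = 2  ←
tag [2+:1] = (word>>2) & 0x1 = 1
slot [0+:2] = (word>>0) & 0x3 = 2

2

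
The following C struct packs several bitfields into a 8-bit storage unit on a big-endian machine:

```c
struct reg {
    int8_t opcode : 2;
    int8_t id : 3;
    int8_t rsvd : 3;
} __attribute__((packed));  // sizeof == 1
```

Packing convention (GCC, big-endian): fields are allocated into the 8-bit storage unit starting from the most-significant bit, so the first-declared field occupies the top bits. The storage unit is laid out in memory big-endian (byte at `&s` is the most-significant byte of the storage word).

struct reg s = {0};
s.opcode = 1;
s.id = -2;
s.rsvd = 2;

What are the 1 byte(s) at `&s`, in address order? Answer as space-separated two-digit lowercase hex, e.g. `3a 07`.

72

opcode (2b) val=1 bits=0x1 at bit 6: 0x40
id (3b) val=-2 bits=0x6 at bit 3: 0x70
rsvd (3b) val=2 bits=0x2 at bit 0: 0x72
word = 0x72 → big-endian bytes:
  [0]=0x72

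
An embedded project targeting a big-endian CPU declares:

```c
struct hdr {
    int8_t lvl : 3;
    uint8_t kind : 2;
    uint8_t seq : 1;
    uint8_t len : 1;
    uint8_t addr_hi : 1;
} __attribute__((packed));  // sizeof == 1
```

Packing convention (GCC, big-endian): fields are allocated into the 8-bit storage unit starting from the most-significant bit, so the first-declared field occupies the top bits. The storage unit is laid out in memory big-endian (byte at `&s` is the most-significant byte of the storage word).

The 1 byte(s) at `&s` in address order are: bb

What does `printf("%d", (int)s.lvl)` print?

[0]=0xbb (big-endian) → word 0xbb
lvl:3 @ bit 5 → (0xbb>>5)&0x7 = 0x5  ←
kind:2 @ bit 3 → (0xbb>>3)&0x3 = 0x3
seq:1 @ bit 2 → (0xbb>>2)&0x1 = 0x0
len:1 @ bit 1 → (0xbb>>1)&0x1 = 0x1
addr_hi:1 @ bit 0 → (0xbb>>0)&0x1 = 0x1
lvl signed 3b, MSB=1: 5 - 8 = -3

-3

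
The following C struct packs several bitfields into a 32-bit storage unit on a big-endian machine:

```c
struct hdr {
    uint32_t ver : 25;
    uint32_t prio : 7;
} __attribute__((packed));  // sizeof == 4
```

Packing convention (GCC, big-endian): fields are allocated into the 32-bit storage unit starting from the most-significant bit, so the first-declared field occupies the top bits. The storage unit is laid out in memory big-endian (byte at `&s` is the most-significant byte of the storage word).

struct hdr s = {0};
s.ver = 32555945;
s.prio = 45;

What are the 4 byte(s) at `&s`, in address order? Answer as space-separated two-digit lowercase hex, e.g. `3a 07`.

f8 61 d4 ad

ver:25 = 32555945 → 0x1f0c3a9 << 7 → word 0xf861d480
prio:7 = 45 → 0x2d << 0 → word 0xf861d4ad
word = 0xf861d4ad → big-endian bytes:
  [0]=0xf8  [1]=0x61  [2]=0xd4  [3]=0xad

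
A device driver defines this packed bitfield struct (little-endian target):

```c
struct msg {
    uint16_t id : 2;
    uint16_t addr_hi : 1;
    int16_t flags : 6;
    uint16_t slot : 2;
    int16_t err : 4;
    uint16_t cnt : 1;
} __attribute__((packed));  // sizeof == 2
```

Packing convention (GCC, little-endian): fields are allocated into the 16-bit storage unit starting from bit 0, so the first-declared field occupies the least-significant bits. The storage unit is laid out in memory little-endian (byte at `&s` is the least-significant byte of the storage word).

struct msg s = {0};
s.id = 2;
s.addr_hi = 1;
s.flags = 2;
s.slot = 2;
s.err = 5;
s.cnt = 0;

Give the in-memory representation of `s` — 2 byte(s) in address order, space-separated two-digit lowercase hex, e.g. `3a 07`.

id:2 = 2 → 0x2 << 0 → word 0x0002
addr_hi:1 = 1 → 0x1 << 2 → word 0x0006
flags:6 = 2 → 0x2 << 3 → word 0x0016
slot:2 = 2 → 0x2 << 9 → word 0x0416
err:4 = 5 → 0x5 << 11 → word 0x2c16
cnt:1 = 0 → 0x0 << 15 → word 0x2c16
word = 0x2c16 → little-endian bytes:
  [0]=0x16  [1]=0x2c

16 2c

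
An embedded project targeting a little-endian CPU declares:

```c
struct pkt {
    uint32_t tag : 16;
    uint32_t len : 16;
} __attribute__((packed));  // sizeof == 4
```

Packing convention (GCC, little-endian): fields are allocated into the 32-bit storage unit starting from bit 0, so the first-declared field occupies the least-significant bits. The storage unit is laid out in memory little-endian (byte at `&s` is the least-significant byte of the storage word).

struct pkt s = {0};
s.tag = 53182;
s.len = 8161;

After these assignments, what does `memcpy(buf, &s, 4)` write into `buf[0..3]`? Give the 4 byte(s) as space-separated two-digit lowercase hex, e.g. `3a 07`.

tag (16b) val=53182 bits=0xcfbe at bit 0: 0x0000cfbe
len (16b) val=8161 bits=0x1fe1 at bit 16: 0x1fe1cfbe
word = 0x1fe1cfbe → little-endian bytes:
  [0]=0xbe  [1]=0xcf  [2]=0xe1  [3]=0x1f

be cf e1 1f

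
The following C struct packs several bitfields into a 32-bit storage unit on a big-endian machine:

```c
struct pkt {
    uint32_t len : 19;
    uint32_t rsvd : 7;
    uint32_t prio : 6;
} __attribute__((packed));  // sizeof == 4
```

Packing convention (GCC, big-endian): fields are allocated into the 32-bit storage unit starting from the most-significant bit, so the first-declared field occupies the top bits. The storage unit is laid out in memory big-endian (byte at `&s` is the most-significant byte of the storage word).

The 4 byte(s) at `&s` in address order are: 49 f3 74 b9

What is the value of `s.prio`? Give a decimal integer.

57

[0]=0x49 [1]=0xf3 [2]=0x74 [3]=0xb9 (big-endian) → word 0x49f374b9
len:19 @ bit 13 → (0x49f374b9>>13)&0x7ffff = 0x24f9b
rsvd:7 @ bit 6 → (0x49f374b9>>6)&0x7f = 0x52
prio:6 @ bit 0 → (0x49f374b9>>0)&0x3f = 0x39  ←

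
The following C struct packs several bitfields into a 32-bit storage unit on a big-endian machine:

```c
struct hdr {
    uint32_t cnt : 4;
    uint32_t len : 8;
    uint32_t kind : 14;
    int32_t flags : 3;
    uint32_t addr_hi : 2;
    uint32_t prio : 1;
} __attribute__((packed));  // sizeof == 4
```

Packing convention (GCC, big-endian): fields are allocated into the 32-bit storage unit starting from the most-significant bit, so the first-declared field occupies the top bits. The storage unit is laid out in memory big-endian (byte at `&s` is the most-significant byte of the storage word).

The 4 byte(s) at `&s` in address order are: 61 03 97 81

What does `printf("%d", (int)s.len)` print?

[0]=0x61 [1]=0x03 [2]=0x97 [3]=0x81 (big-endian) → word 0x61039781
cnt:4 @ bit 28 → (0x61039781>>28)&0xf = 0x6
len:8 @ bit 20 → (0x61039781>>20)&0xff = 0x10  ←
kind:14 @ bit 6 → (0x61039781>>6)&0x3fff = 0xe5e
flags:3 @ bit 3 → (0x61039781>>3)&0x7 = 0x0
addr_hi:2 @ bit 1 → (0x61039781>>1)&0x3 = 0x0
prio:1 @ bit 0 → (0x61039781>>0)&0x1 = 0x1

16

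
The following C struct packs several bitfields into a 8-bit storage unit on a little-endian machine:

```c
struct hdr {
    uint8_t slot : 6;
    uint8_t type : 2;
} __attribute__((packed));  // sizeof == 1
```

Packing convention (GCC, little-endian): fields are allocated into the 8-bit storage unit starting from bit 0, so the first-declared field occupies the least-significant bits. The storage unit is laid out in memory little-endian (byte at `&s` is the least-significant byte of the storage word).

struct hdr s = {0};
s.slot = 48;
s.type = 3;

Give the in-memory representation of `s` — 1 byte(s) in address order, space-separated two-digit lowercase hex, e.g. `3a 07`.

f0

slot (6b) val=48 bits=0x30 at bit 0: 0x30
type (2b) val=3 bits=0x3 at bit 6: 0xf0
word = 0xf0 → little-endian bytes:
  [0]=0xf0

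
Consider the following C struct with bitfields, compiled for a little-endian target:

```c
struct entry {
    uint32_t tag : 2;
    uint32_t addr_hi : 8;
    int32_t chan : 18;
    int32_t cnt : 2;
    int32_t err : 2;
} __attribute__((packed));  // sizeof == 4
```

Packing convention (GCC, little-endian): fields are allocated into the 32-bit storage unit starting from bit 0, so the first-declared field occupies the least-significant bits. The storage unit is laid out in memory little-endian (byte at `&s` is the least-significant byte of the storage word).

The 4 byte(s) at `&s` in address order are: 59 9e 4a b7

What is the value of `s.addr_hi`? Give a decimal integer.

[0]=0x59 [1]=0x9e [2]=0x4a [3]=0xb7 (little-endian) → word 0xb74a9e59
tag [0+:2] = (word>>0) & 0x3 = 1
addr_hi [2+:8] = (word>>2) & 0xff = 150  ←
chan [10+:18] = (word>>10) & 0x3ffff = 119463
cnt [28+:2] = (word>>28) & 0x3 = 3
err [30+:2] = (word>>30) & 0x3 = 2

150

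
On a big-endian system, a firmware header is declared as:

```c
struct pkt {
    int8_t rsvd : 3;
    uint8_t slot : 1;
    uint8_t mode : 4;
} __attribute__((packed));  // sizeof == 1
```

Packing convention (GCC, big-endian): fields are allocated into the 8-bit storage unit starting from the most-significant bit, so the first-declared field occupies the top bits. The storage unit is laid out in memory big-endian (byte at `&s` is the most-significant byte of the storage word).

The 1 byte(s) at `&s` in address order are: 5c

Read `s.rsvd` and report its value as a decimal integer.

2

[0]=0x5c (big-endian) → word 0x5c
rsvd [5+:3] = (word>>5) & 0x7 = 2  ←
slot [4+:1] = (word>>4) & 0x1 = 1
mode [0+:4] = (word>>0) & 0xf = 12
rsvd signed 3b, MSB=0: value = 2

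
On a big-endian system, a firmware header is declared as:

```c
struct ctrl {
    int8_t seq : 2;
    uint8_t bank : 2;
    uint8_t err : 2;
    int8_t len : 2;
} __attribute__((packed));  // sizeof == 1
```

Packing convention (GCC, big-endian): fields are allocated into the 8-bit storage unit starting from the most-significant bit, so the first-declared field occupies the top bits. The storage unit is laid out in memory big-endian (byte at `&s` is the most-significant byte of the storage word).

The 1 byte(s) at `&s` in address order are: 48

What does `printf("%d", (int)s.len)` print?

[0]=0x48 (big-endian) → word 0x48
seq [6+:2] = (word>>6) & 0x3 = 1
bank [4+:2] = (word>>4) & 0x3 = 0
err [2+:2] = (word>>2) & 0x3 = 2
len [0+:2] = (word>>0) & 0x3 = 0  ←
len signed 2b, MSB=0: value = 0

0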